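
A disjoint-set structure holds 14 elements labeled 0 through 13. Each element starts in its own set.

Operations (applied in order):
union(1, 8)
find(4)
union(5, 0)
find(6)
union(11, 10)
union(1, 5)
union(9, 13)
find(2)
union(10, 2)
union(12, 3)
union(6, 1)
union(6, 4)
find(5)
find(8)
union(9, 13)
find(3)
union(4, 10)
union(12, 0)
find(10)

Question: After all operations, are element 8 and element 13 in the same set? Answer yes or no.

Step 1: union(1, 8) -> merged; set of 1 now {1, 8}
Step 2: find(4) -> no change; set of 4 is {4}
Step 3: union(5, 0) -> merged; set of 5 now {0, 5}
Step 4: find(6) -> no change; set of 6 is {6}
Step 5: union(11, 10) -> merged; set of 11 now {10, 11}
Step 6: union(1, 5) -> merged; set of 1 now {0, 1, 5, 8}
Step 7: union(9, 13) -> merged; set of 9 now {9, 13}
Step 8: find(2) -> no change; set of 2 is {2}
Step 9: union(10, 2) -> merged; set of 10 now {2, 10, 11}
Step 10: union(12, 3) -> merged; set of 12 now {3, 12}
Step 11: union(6, 1) -> merged; set of 6 now {0, 1, 5, 6, 8}
Step 12: union(6, 4) -> merged; set of 6 now {0, 1, 4, 5, 6, 8}
Step 13: find(5) -> no change; set of 5 is {0, 1, 4, 5, 6, 8}
Step 14: find(8) -> no change; set of 8 is {0, 1, 4, 5, 6, 8}
Step 15: union(9, 13) -> already same set; set of 9 now {9, 13}
Step 16: find(3) -> no change; set of 3 is {3, 12}
Step 17: union(4, 10) -> merged; set of 4 now {0, 1, 2, 4, 5, 6, 8, 10, 11}
Step 18: union(12, 0) -> merged; set of 12 now {0, 1, 2, 3, 4, 5, 6, 8, 10, 11, 12}
Step 19: find(10) -> no change; set of 10 is {0, 1, 2, 3, 4, 5, 6, 8, 10, 11, 12}
Set of 8: {0, 1, 2, 3, 4, 5, 6, 8, 10, 11, 12}; 13 is not a member.

Answer: no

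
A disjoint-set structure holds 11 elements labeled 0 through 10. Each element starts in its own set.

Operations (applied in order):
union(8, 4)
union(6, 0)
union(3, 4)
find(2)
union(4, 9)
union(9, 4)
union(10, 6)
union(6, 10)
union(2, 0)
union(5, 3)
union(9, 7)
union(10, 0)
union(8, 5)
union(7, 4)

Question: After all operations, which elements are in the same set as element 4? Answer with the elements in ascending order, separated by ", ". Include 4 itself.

Step 1: union(8, 4) -> merged; set of 8 now {4, 8}
Step 2: union(6, 0) -> merged; set of 6 now {0, 6}
Step 3: union(3, 4) -> merged; set of 3 now {3, 4, 8}
Step 4: find(2) -> no change; set of 2 is {2}
Step 5: union(4, 9) -> merged; set of 4 now {3, 4, 8, 9}
Step 6: union(9, 4) -> already same set; set of 9 now {3, 4, 8, 9}
Step 7: union(10, 6) -> merged; set of 10 now {0, 6, 10}
Step 8: union(6, 10) -> already same set; set of 6 now {0, 6, 10}
Step 9: union(2, 0) -> merged; set of 2 now {0, 2, 6, 10}
Step 10: union(5, 3) -> merged; set of 5 now {3, 4, 5, 8, 9}
Step 11: union(9, 7) -> merged; set of 9 now {3, 4, 5, 7, 8, 9}
Step 12: union(10, 0) -> already same set; set of 10 now {0, 2, 6, 10}
Step 13: union(8, 5) -> already same set; set of 8 now {3, 4, 5, 7, 8, 9}
Step 14: union(7, 4) -> already same set; set of 7 now {3, 4, 5, 7, 8, 9}
Component of 4: {3, 4, 5, 7, 8, 9}

Answer: 3, 4, 5, 7, 8, 9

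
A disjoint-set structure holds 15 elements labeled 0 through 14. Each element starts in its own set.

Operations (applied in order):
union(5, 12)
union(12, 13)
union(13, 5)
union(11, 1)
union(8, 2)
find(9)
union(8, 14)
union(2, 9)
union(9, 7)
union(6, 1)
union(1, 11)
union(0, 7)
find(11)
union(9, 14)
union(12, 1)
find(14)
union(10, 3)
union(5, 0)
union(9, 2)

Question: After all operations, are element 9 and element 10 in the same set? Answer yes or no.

Answer: no

Derivation:
Step 1: union(5, 12) -> merged; set of 5 now {5, 12}
Step 2: union(12, 13) -> merged; set of 12 now {5, 12, 13}
Step 3: union(13, 5) -> already same set; set of 13 now {5, 12, 13}
Step 4: union(11, 1) -> merged; set of 11 now {1, 11}
Step 5: union(8, 2) -> merged; set of 8 now {2, 8}
Step 6: find(9) -> no change; set of 9 is {9}
Step 7: union(8, 14) -> merged; set of 8 now {2, 8, 14}
Step 8: union(2, 9) -> merged; set of 2 now {2, 8, 9, 14}
Step 9: union(9, 7) -> merged; set of 9 now {2, 7, 8, 9, 14}
Step 10: union(6, 1) -> merged; set of 6 now {1, 6, 11}
Step 11: union(1, 11) -> already same set; set of 1 now {1, 6, 11}
Step 12: union(0, 7) -> merged; set of 0 now {0, 2, 7, 8, 9, 14}
Step 13: find(11) -> no change; set of 11 is {1, 6, 11}
Step 14: union(9, 14) -> already same set; set of 9 now {0, 2, 7, 8, 9, 14}
Step 15: union(12, 1) -> merged; set of 12 now {1, 5, 6, 11, 12, 13}
Step 16: find(14) -> no change; set of 14 is {0, 2, 7, 8, 9, 14}
Step 17: union(10, 3) -> merged; set of 10 now {3, 10}
Step 18: union(5, 0) -> merged; set of 5 now {0, 1, 2, 5, 6, 7, 8, 9, 11, 12, 13, 14}
Step 19: union(9, 2) -> already same set; set of 9 now {0, 1, 2, 5, 6, 7, 8, 9, 11, 12, 13, 14}
Set of 9: {0, 1, 2, 5, 6, 7, 8, 9, 11, 12, 13, 14}; 10 is not a member.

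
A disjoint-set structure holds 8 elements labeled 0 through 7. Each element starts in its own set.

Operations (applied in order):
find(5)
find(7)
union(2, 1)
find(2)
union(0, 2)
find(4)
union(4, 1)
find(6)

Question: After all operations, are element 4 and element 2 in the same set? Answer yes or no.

Step 1: find(5) -> no change; set of 5 is {5}
Step 2: find(7) -> no change; set of 7 is {7}
Step 3: union(2, 1) -> merged; set of 2 now {1, 2}
Step 4: find(2) -> no change; set of 2 is {1, 2}
Step 5: union(0, 2) -> merged; set of 0 now {0, 1, 2}
Step 6: find(4) -> no change; set of 4 is {4}
Step 7: union(4, 1) -> merged; set of 4 now {0, 1, 2, 4}
Step 8: find(6) -> no change; set of 6 is {6}
Set of 4: {0, 1, 2, 4}; 2 is a member.

Answer: yes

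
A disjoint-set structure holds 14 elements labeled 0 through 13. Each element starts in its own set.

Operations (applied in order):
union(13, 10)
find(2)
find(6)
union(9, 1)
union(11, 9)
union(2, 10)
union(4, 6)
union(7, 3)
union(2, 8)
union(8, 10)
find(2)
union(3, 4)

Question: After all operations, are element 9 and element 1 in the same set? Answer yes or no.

Answer: yes

Derivation:
Step 1: union(13, 10) -> merged; set of 13 now {10, 13}
Step 2: find(2) -> no change; set of 2 is {2}
Step 3: find(6) -> no change; set of 6 is {6}
Step 4: union(9, 1) -> merged; set of 9 now {1, 9}
Step 5: union(11, 9) -> merged; set of 11 now {1, 9, 11}
Step 6: union(2, 10) -> merged; set of 2 now {2, 10, 13}
Step 7: union(4, 6) -> merged; set of 4 now {4, 6}
Step 8: union(7, 3) -> merged; set of 7 now {3, 7}
Step 9: union(2, 8) -> merged; set of 2 now {2, 8, 10, 13}
Step 10: union(8, 10) -> already same set; set of 8 now {2, 8, 10, 13}
Step 11: find(2) -> no change; set of 2 is {2, 8, 10, 13}
Step 12: union(3, 4) -> merged; set of 3 now {3, 4, 6, 7}
Set of 9: {1, 9, 11}; 1 is a member.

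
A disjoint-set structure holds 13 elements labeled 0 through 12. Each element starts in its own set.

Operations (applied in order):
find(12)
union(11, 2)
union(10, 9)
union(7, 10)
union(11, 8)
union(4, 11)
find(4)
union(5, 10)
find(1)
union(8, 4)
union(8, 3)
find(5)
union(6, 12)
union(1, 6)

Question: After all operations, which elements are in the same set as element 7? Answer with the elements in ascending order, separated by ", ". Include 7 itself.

Step 1: find(12) -> no change; set of 12 is {12}
Step 2: union(11, 2) -> merged; set of 11 now {2, 11}
Step 3: union(10, 9) -> merged; set of 10 now {9, 10}
Step 4: union(7, 10) -> merged; set of 7 now {7, 9, 10}
Step 5: union(11, 8) -> merged; set of 11 now {2, 8, 11}
Step 6: union(4, 11) -> merged; set of 4 now {2, 4, 8, 11}
Step 7: find(4) -> no change; set of 4 is {2, 4, 8, 11}
Step 8: union(5, 10) -> merged; set of 5 now {5, 7, 9, 10}
Step 9: find(1) -> no change; set of 1 is {1}
Step 10: union(8, 4) -> already same set; set of 8 now {2, 4, 8, 11}
Step 11: union(8, 3) -> merged; set of 8 now {2, 3, 4, 8, 11}
Step 12: find(5) -> no change; set of 5 is {5, 7, 9, 10}
Step 13: union(6, 12) -> merged; set of 6 now {6, 12}
Step 14: union(1, 6) -> merged; set of 1 now {1, 6, 12}
Component of 7: {5, 7, 9, 10}

Answer: 5, 7, 9, 10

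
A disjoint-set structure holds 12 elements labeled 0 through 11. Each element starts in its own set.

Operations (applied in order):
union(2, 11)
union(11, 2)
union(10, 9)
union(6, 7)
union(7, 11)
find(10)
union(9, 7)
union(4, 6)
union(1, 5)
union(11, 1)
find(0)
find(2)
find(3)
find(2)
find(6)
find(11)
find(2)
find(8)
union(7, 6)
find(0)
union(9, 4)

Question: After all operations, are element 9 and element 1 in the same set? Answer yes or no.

Answer: yes

Derivation:
Step 1: union(2, 11) -> merged; set of 2 now {2, 11}
Step 2: union(11, 2) -> already same set; set of 11 now {2, 11}
Step 3: union(10, 9) -> merged; set of 10 now {9, 10}
Step 4: union(6, 7) -> merged; set of 6 now {6, 7}
Step 5: union(7, 11) -> merged; set of 7 now {2, 6, 7, 11}
Step 6: find(10) -> no change; set of 10 is {9, 10}
Step 7: union(9, 7) -> merged; set of 9 now {2, 6, 7, 9, 10, 11}
Step 8: union(4, 6) -> merged; set of 4 now {2, 4, 6, 7, 9, 10, 11}
Step 9: union(1, 5) -> merged; set of 1 now {1, 5}
Step 10: union(11, 1) -> merged; set of 11 now {1, 2, 4, 5, 6, 7, 9, 10, 11}
Step 11: find(0) -> no change; set of 0 is {0}
Step 12: find(2) -> no change; set of 2 is {1, 2, 4, 5, 6, 7, 9, 10, 11}
Step 13: find(3) -> no change; set of 3 is {3}
Step 14: find(2) -> no change; set of 2 is {1, 2, 4, 5, 6, 7, 9, 10, 11}
Step 15: find(6) -> no change; set of 6 is {1, 2, 4, 5, 6, 7, 9, 10, 11}
Step 16: find(11) -> no change; set of 11 is {1, 2, 4, 5, 6, 7, 9, 10, 11}
Step 17: find(2) -> no change; set of 2 is {1, 2, 4, 5, 6, 7, 9, 10, 11}
Step 18: find(8) -> no change; set of 8 is {8}
Step 19: union(7, 6) -> already same set; set of 7 now {1, 2, 4, 5, 6, 7, 9, 10, 11}
Step 20: find(0) -> no change; set of 0 is {0}
Step 21: union(9, 4) -> already same set; set of 9 now {1, 2, 4, 5, 6, 7, 9, 10, 11}
Set of 9: {1, 2, 4, 5, 6, 7, 9, 10, 11}; 1 is a member.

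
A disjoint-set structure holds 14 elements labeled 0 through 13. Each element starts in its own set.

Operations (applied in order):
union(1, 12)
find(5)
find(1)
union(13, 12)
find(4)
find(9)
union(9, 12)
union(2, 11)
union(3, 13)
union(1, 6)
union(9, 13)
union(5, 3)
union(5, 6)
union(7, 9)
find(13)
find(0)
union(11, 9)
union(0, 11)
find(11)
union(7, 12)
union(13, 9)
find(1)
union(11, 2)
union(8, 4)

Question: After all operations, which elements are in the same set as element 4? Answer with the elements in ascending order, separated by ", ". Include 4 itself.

Step 1: union(1, 12) -> merged; set of 1 now {1, 12}
Step 2: find(5) -> no change; set of 5 is {5}
Step 3: find(1) -> no change; set of 1 is {1, 12}
Step 4: union(13, 12) -> merged; set of 13 now {1, 12, 13}
Step 5: find(4) -> no change; set of 4 is {4}
Step 6: find(9) -> no change; set of 9 is {9}
Step 7: union(9, 12) -> merged; set of 9 now {1, 9, 12, 13}
Step 8: union(2, 11) -> merged; set of 2 now {2, 11}
Step 9: union(3, 13) -> merged; set of 3 now {1, 3, 9, 12, 13}
Step 10: union(1, 6) -> merged; set of 1 now {1, 3, 6, 9, 12, 13}
Step 11: union(9, 13) -> already same set; set of 9 now {1, 3, 6, 9, 12, 13}
Step 12: union(5, 3) -> merged; set of 5 now {1, 3, 5, 6, 9, 12, 13}
Step 13: union(5, 6) -> already same set; set of 5 now {1, 3, 5, 6, 9, 12, 13}
Step 14: union(7, 9) -> merged; set of 7 now {1, 3, 5, 6, 7, 9, 12, 13}
Step 15: find(13) -> no change; set of 13 is {1, 3, 5, 6, 7, 9, 12, 13}
Step 16: find(0) -> no change; set of 0 is {0}
Step 17: union(11, 9) -> merged; set of 11 now {1, 2, 3, 5, 6, 7, 9, 11, 12, 13}
Step 18: union(0, 11) -> merged; set of 0 now {0, 1, 2, 3, 5, 6, 7, 9, 11, 12, 13}
Step 19: find(11) -> no change; set of 11 is {0, 1, 2, 3, 5, 6, 7, 9, 11, 12, 13}
Step 20: union(7, 12) -> already same set; set of 7 now {0, 1, 2, 3, 5, 6, 7, 9, 11, 12, 13}
Step 21: union(13, 9) -> already same set; set of 13 now {0, 1, 2, 3, 5, 6, 7, 9, 11, 12, 13}
Step 22: find(1) -> no change; set of 1 is {0, 1, 2, 3, 5, 6, 7, 9, 11, 12, 13}
Step 23: union(11, 2) -> already same set; set of 11 now {0, 1, 2, 3, 5, 6, 7, 9, 11, 12, 13}
Step 24: union(8, 4) -> merged; set of 8 now {4, 8}
Component of 4: {4, 8}

Answer: 4, 8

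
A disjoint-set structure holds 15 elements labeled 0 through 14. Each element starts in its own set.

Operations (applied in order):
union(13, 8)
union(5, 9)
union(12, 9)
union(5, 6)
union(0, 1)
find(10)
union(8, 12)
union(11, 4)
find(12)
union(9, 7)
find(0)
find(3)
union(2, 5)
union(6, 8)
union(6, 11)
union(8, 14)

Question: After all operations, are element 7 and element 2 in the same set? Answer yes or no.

Answer: yes

Derivation:
Step 1: union(13, 8) -> merged; set of 13 now {8, 13}
Step 2: union(5, 9) -> merged; set of 5 now {5, 9}
Step 3: union(12, 9) -> merged; set of 12 now {5, 9, 12}
Step 4: union(5, 6) -> merged; set of 5 now {5, 6, 9, 12}
Step 5: union(0, 1) -> merged; set of 0 now {0, 1}
Step 6: find(10) -> no change; set of 10 is {10}
Step 7: union(8, 12) -> merged; set of 8 now {5, 6, 8, 9, 12, 13}
Step 8: union(11, 4) -> merged; set of 11 now {4, 11}
Step 9: find(12) -> no change; set of 12 is {5, 6, 8, 9, 12, 13}
Step 10: union(9, 7) -> merged; set of 9 now {5, 6, 7, 8, 9, 12, 13}
Step 11: find(0) -> no change; set of 0 is {0, 1}
Step 12: find(3) -> no change; set of 3 is {3}
Step 13: union(2, 5) -> merged; set of 2 now {2, 5, 6, 7, 8, 9, 12, 13}
Step 14: union(6, 8) -> already same set; set of 6 now {2, 5, 6, 7, 8, 9, 12, 13}
Step 15: union(6, 11) -> merged; set of 6 now {2, 4, 5, 6, 7, 8, 9, 11, 12, 13}
Step 16: union(8, 14) -> merged; set of 8 now {2, 4, 5, 6, 7, 8, 9, 11, 12, 13, 14}
Set of 7: {2, 4, 5, 6, 7, 8, 9, 11, 12, 13, 14}; 2 is a member.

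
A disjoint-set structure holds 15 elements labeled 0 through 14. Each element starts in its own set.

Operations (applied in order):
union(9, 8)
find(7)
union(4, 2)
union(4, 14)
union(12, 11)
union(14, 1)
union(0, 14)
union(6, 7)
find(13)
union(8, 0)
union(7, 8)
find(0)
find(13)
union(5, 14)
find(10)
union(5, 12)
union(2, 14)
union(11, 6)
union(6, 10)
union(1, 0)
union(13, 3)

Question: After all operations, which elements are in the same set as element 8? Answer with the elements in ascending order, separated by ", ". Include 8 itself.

Answer: 0, 1, 2, 4, 5, 6, 7, 8, 9, 10, 11, 12, 14

Derivation:
Step 1: union(9, 8) -> merged; set of 9 now {8, 9}
Step 2: find(7) -> no change; set of 7 is {7}
Step 3: union(4, 2) -> merged; set of 4 now {2, 4}
Step 4: union(4, 14) -> merged; set of 4 now {2, 4, 14}
Step 5: union(12, 11) -> merged; set of 12 now {11, 12}
Step 6: union(14, 1) -> merged; set of 14 now {1, 2, 4, 14}
Step 7: union(0, 14) -> merged; set of 0 now {0, 1, 2, 4, 14}
Step 8: union(6, 7) -> merged; set of 6 now {6, 7}
Step 9: find(13) -> no change; set of 13 is {13}
Step 10: union(8, 0) -> merged; set of 8 now {0, 1, 2, 4, 8, 9, 14}
Step 11: union(7, 8) -> merged; set of 7 now {0, 1, 2, 4, 6, 7, 8, 9, 14}
Step 12: find(0) -> no change; set of 0 is {0, 1, 2, 4, 6, 7, 8, 9, 14}
Step 13: find(13) -> no change; set of 13 is {13}
Step 14: union(5, 14) -> merged; set of 5 now {0, 1, 2, 4, 5, 6, 7, 8, 9, 14}
Step 15: find(10) -> no change; set of 10 is {10}
Step 16: union(5, 12) -> merged; set of 5 now {0, 1, 2, 4, 5, 6, 7, 8, 9, 11, 12, 14}
Step 17: union(2, 14) -> already same set; set of 2 now {0, 1, 2, 4, 5, 6, 7, 8, 9, 11, 12, 14}
Step 18: union(11, 6) -> already same set; set of 11 now {0, 1, 2, 4, 5, 6, 7, 8, 9, 11, 12, 14}
Step 19: union(6, 10) -> merged; set of 6 now {0, 1, 2, 4, 5, 6, 7, 8, 9, 10, 11, 12, 14}
Step 20: union(1, 0) -> already same set; set of 1 now {0, 1, 2, 4, 5, 6, 7, 8, 9, 10, 11, 12, 14}
Step 21: union(13, 3) -> merged; set of 13 now {3, 13}
Component of 8: {0, 1, 2, 4, 5, 6, 7, 8, 9, 10, 11, 12, 14}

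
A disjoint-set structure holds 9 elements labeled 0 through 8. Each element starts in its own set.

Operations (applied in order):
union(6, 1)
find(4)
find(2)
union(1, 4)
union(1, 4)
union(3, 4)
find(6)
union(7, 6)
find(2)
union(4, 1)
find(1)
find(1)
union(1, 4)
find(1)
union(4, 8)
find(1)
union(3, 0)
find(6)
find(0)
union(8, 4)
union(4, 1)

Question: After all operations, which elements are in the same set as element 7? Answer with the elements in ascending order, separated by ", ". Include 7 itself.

Answer: 0, 1, 3, 4, 6, 7, 8

Derivation:
Step 1: union(6, 1) -> merged; set of 6 now {1, 6}
Step 2: find(4) -> no change; set of 4 is {4}
Step 3: find(2) -> no change; set of 2 is {2}
Step 4: union(1, 4) -> merged; set of 1 now {1, 4, 6}
Step 5: union(1, 4) -> already same set; set of 1 now {1, 4, 6}
Step 6: union(3, 4) -> merged; set of 3 now {1, 3, 4, 6}
Step 7: find(6) -> no change; set of 6 is {1, 3, 4, 6}
Step 8: union(7, 6) -> merged; set of 7 now {1, 3, 4, 6, 7}
Step 9: find(2) -> no change; set of 2 is {2}
Step 10: union(4, 1) -> already same set; set of 4 now {1, 3, 4, 6, 7}
Step 11: find(1) -> no change; set of 1 is {1, 3, 4, 6, 7}
Step 12: find(1) -> no change; set of 1 is {1, 3, 4, 6, 7}
Step 13: union(1, 4) -> already same set; set of 1 now {1, 3, 4, 6, 7}
Step 14: find(1) -> no change; set of 1 is {1, 3, 4, 6, 7}
Step 15: union(4, 8) -> merged; set of 4 now {1, 3, 4, 6, 7, 8}
Step 16: find(1) -> no change; set of 1 is {1, 3, 4, 6, 7, 8}
Step 17: union(3, 0) -> merged; set of 3 now {0, 1, 3, 4, 6, 7, 8}
Step 18: find(6) -> no change; set of 6 is {0, 1, 3, 4, 6, 7, 8}
Step 19: find(0) -> no change; set of 0 is {0, 1, 3, 4, 6, 7, 8}
Step 20: union(8, 4) -> already same set; set of 8 now {0, 1, 3, 4, 6, 7, 8}
Step 21: union(4, 1) -> already same set; set of 4 now {0, 1, 3, 4, 6, 7, 8}
Component of 7: {0, 1, 3, 4, 6, 7, 8}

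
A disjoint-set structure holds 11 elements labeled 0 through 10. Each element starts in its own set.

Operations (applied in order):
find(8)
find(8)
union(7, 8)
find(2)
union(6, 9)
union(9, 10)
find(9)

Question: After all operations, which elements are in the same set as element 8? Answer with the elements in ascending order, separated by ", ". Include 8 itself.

Answer: 7, 8

Derivation:
Step 1: find(8) -> no change; set of 8 is {8}
Step 2: find(8) -> no change; set of 8 is {8}
Step 3: union(7, 8) -> merged; set of 7 now {7, 8}
Step 4: find(2) -> no change; set of 2 is {2}
Step 5: union(6, 9) -> merged; set of 6 now {6, 9}
Step 6: union(9, 10) -> merged; set of 9 now {6, 9, 10}
Step 7: find(9) -> no change; set of 9 is {6, 9, 10}
Component of 8: {7, 8}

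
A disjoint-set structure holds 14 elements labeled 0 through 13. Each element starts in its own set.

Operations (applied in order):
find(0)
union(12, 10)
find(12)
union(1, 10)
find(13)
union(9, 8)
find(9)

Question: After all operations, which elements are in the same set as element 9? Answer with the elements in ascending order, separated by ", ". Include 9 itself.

Step 1: find(0) -> no change; set of 0 is {0}
Step 2: union(12, 10) -> merged; set of 12 now {10, 12}
Step 3: find(12) -> no change; set of 12 is {10, 12}
Step 4: union(1, 10) -> merged; set of 1 now {1, 10, 12}
Step 5: find(13) -> no change; set of 13 is {13}
Step 6: union(9, 8) -> merged; set of 9 now {8, 9}
Step 7: find(9) -> no change; set of 9 is {8, 9}
Component of 9: {8, 9}

Answer: 8, 9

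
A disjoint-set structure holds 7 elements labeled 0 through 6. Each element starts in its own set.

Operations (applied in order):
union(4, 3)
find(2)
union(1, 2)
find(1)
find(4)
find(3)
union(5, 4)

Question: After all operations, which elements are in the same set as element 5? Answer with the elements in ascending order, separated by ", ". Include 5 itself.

Answer: 3, 4, 5

Derivation:
Step 1: union(4, 3) -> merged; set of 4 now {3, 4}
Step 2: find(2) -> no change; set of 2 is {2}
Step 3: union(1, 2) -> merged; set of 1 now {1, 2}
Step 4: find(1) -> no change; set of 1 is {1, 2}
Step 5: find(4) -> no change; set of 4 is {3, 4}
Step 6: find(3) -> no change; set of 3 is {3, 4}
Step 7: union(5, 4) -> merged; set of 5 now {3, 4, 5}
Component of 5: {3, 4, 5}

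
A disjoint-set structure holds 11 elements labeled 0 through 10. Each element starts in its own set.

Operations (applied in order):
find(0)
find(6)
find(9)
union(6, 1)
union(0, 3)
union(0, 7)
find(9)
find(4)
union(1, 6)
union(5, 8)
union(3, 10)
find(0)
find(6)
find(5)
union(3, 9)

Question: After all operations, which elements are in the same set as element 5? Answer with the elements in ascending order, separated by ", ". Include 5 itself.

Answer: 5, 8

Derivation:
Step 1: find(0) -> no change; set of 0 is {0}
Step 2: find(6) -> no change; set of 6 is {6}
Step 3: find(9) -> no change; set of 9 is {9}
Step 4: union(6, 1) -> merged; set of 6 now {1, 6}
Step 5: union(0, 3) -> merged; set of 0 now {0, 3}
Step 6: union(0, 7) -> merged; set of 0 now {0, 3, 7}
Step 7: find(9) -> no change; set of 9 is {9}
Step 8: find(4) -> no change; set of 4 is {4}
Step 9: union(1, 6) -> already same set; set of 1 now {1, 6}
Step 10: union(5, 8) -> merged; set of 5 now {5, 8}
Step 11: union(3, 10) -> merged; set of 3 now {0, 3, 7, 10}
Step 12: find(0) -> no change; set of 0 is {0, 3, 7, 10}
Step 13: find(6) -> no change; set of 6 is {1, 6}
Step 14: find(5) -> no change; set of 5 is {5, 8}
Step 15: union(3, 9) -> merged; set of 3 now {0, 3, 7, 9, 10}
Component of 5: {5, 8}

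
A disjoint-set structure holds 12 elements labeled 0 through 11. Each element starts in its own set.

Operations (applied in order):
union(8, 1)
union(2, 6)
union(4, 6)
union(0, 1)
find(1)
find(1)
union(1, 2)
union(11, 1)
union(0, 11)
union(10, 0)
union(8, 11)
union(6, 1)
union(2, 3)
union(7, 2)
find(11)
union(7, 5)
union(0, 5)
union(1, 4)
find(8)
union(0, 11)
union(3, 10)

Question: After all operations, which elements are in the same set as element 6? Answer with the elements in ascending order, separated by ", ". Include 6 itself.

Step 1: union(8, 1) -> merged; set of 8 now {1, 8}
Step 2: union(2, 6) -> merged; set of 2 now {2, 6}
Step 3: union(4, 6) -> merged; set of 4 now {2, 4, 6}
Step 4: union(0, 1) -> merged; set of 0 now {0, 1, 8}
Step 5: find(1) -> no change; set of 1 is {0, 1, 8}
Step 6: find(1) -> no change; set of 1 is {0, 1, 8}
Step 7: union(1, 2) -> merged; set of 1 now {0, 1, 2, 4, 6, 8}
Step 8: union(11, 1) -> merged; set of 11 now {0, 1, 2, 4, 6, 8, 11}
Step 9: union(0, 11) -> already same set; set of 0 now {0, 1, 2, 4, 6, 8, 11}
Step 10: union(10, 0) -> merged; set of 10 now {0, 1, 2, 4, 6, 8, 10, 11}
Step 11: union(8, 11) -> already same set; set of 8 now {0, 1, 2, 4, 6, 8, 10, 11}
Step 12: union(6, 1) -> already same set; set of 6 now {0, 1, 2, 4, 6, 8, 10, 11}
Step 13: union(2, 3) -> merged; set of 2 now {0, 1, 2, 3, 4, 6, 8, 10, 11}
Step 14: union(7, 2) -> merged; set of 7 now {0, 1, 2, 3, 4, 6, 7, 8, 10, 11}
Step 15: find(11) -> no change; set of 11 is {0, 1, 2, 3, 4, 6, 7, 8, 10, 11}
Step 16: union(7, 5) -> merged; set of 7 now {0, 1, 2, 3, 4, 5, 6, 7, 8, 10, 11}
Step 17: union(0, 5) -> already same set; set of 0 now {0, 1, 2, 3, 4, 5, 6, 7, 8, 10, 11}
Step 18: union(1, 4) -> already same set; set of 1 now {0, 1, 2, 3, 4, 5, 6, 7, 8, 10, 11}
Step 19: find(8) -> no change; set of 8 is {0, 1, 2, 3, 4, 5, 6, 7, 8, 10, 11}
Step 20: union(0, 11) -> already same set; set of 0 now {0, 1, 2, 3, 4, 5, 6, 7, 8, 10, 11}
Step 21: union(3, 10) -> already same set; set of 3 now {0, 1, 2, 3, 4, 5, 6, 7, 8, 10, 11}
Component of 6: {0, 1, 2, 3, 4, 5, 6, 7, 8, 10, 11}

Answer: 0, 1, 2, 3, 4, 5, 6, 7, 8, 10, 11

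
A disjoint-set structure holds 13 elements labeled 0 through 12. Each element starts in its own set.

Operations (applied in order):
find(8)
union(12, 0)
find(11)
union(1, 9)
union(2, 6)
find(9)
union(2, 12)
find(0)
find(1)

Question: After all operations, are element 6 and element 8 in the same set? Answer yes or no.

Step 1: find(8) -> no change; set of 8 is {8}
Step 2: union(12, 0) -> merged; set of 12 now {0, 12}
Step 3: find(11) -> no change; set of 11 is {11}
Step 4: union(1, 9) -> merged; set of 1 now {1, 9}
Step 5: union(2, 6) -> merged; set of 2 now {2, 6}
Step 6: find(9) -> no change; set of 9 is {1, 9}
Step 7: union(2, 12) -> merged; set of 2 now {0, 2, 6, 12}
Step 8: find(0) -> no change; set of 0 is {0, 2, 6, 12}
Step 9: find(1) -> no change; set of 1 is {1, 9}
Set of 6: {0, 2, 6, 12}; 8 is not a member.

Answer: no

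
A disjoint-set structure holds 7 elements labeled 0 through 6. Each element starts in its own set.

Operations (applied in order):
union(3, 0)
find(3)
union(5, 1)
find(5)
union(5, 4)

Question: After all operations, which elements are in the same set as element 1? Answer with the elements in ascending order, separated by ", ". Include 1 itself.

Answer: 1, 4, 5

Derivation:
Step 1: union(3, 0) -> merged; set of 3 now {0, 3}
Step 2: find(3) -> no change; set of 3 is {0, 3}
Step 3: union(5, 1) -> merged; set of 5 now {1, 5}
Step 4: find(5) -> no change; set of 5 is {1, 5}
Step 5: union(5, 4) -> merged; set of 5 now {1, 4, 5}
Component of 1: {1, 4, 5}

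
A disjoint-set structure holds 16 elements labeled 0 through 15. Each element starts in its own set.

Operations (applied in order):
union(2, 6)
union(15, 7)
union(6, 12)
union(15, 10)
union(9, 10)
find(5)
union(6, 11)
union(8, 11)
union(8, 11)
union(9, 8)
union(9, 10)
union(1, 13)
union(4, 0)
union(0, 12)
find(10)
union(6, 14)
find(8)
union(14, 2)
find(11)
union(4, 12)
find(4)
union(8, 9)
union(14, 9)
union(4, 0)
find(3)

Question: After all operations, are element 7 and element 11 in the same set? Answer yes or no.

Step 1: union(2, 6) -> merged; set of 2 now {2, 6}
Step 2: union(15, 7) -> merged; set of 15 now {7, 15}
Step 3: union(6, 12) -> merged; set of 6 now {2, 6, 12}
Step 4: union(15, 10) -> merged; set of 15 now {7, 10, 15}
Step 5: union(9, 10) -> merged; set of 9 now {7, 9, 10, 15}
Step 6: find(5) -> no change; set of 5 is {5}
Step 7: union(6, 11) -> merged; set of 6 now {2, 6, 11, 12}
Step 8: union(8, 11) -> merged; set of 8 now {2, 6, 8, 11, 12}
Step 9: union(8, 11) -> already same set; set of 8 now {2, 6, 8, 11, 12}
Step 10: union(9, 8) -> merged; set of 9 now {2, 6, 7, 8, 9, 10, 11, 12, 15}
Step 11: union(9, 10) -> already same set; set of 9 now {2, 6, 7, 8, 9, 10, 11, 12, 15}
Step 12: union(1, 13) -> merged; set of 1 now {1, 13}
Step 13: union(4, 0) -> merged; set of 4 now {0, 4}
Step 14: union(0, 12) -> merged; set of 0 now {0, 2, 4, 6, 7, 8, 9, 10, 11, 12, 15}
Step 15: find(10) -> no change; set of 10 is {0, 2, 4, 6, 7, 8, 9, 10, 11, 12, 15}
Step 16: union(6, 14) -> merged; set of 6 now {0, 2, 4, 6, 7, 8, 9, 10, 11, 12, 14, 15}
Step 17: find(8) -> no change; set of 8 is {0, 2, 4, 6, 7, 8, 9, 10, 11, 12, 14, 15}
Step 18: union(14, 2) -> already same set; set of 14 now {0, 2, 4, 6, 7, 8, 9, 10, 11, 12, 14, 15}
Step 19: find(11) -> no change; set of 11 is {0, 2, 4, 6, 7, 8, 9, 10, 11, 12, 14, 15}
Step 20: union(4, 12) -> already same set; set of 4 now {0, 2, 4, 6, 7, 8, 9, 10, 11, 12, 14, 15}
Step 21: find(4) -> no change; set of 4 is {0, 2, 4, 6, 7, 8, 9, 10, 11, 12, 14, 15}
Step 22: union(8, 9) -> already same set; set of 8 now {0, 2, 4, 6, 7, 8, 9, 10, 11, 12, 14, 15}
Step 23: union(14, 9) -> already same set; set of 14 now {0, 2, 4, 6, 7, 8, 9, 10, 11, 12, 14, 15}
Step 24: union(4, 0) -> already same set; set of 4 now {0, 2, 4, 6, 7, 8, 9, 10, 11, 12, 14, 15}
Step 25: find(3) -> no change; set of 3 is {3}
Set of 7: {0, 2, 4, 6, 7, 8, 9, 10, 11, 12, 14, 15}; 11 is a member.

Answer: yes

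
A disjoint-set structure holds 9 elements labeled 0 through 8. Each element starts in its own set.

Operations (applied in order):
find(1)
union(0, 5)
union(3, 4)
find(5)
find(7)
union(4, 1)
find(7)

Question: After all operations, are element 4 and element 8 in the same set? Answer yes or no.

Answer: no

Derivation:
Step 1: find(1) -> no change; set of 1 is {1}
Step 2: union(0, 5) -> merged; set of 0 now {0, 5}
Step 3: union(3, 4) -> merged; set of 3 now {3, 4}
Step 4: find(5) -> no change; set of 5 is {0, 5}
Step 5: find(7) -> no change; set of 7 is {7}
Step 6: union(4, 1) -> merged; set of 4 now {1, 3, 4}
Step 7: find(7) -> no change; set of 7 is {7}
Set of 4: {1, 3, 4}; 8 is not a member.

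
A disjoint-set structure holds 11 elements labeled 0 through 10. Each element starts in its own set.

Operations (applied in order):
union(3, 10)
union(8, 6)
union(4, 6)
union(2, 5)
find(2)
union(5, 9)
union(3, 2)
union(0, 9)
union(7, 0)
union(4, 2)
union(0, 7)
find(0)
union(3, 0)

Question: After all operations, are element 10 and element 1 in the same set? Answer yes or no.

Answer: no

Derivation:
Step 1: union(3, 10) -> merged; set of 3 now {3, 10}
Step 2: union(8, 6) -> merged; set of 8 now {6, 8}
Step 3: union(4, 6) -> merged; set of 4 now {4, 6, 8}
Step 4: union(2, 5) -> merged; set of 2 now {2, 5}
Step 5: find(2) -> no change; set of 2 is {2, 5}
Step 6: union(5, 9) -> merged; set of 5 now {2, 5, 9}
Step 7: union(3, 2) -> merged; set of 3 now {2, 3, 5, 9, 10}
Step 8: union(0, 9) -> merged; set of 0 now {0, 2, 3, 5, 9, 10}
Step 9: union(7, 0) -> merged; set of 7 now {0, 2, 3, 5, 7, 9, 10}
Step 10: union(4, 2) -> merged; set of 4 now {0, 2, 3, 4, 5, 6, 7, 8, 9, 10}
Step 11: union(0, 7) -> already same set; set of 0 now {0, 2, 3, 4, 5, 6, 7, 8, 9, 10}
Step 12: find(0) -> no change; set of 0 is {0, 2, 3, 4, 5, 6, 7, 8, 9, 10}
Step 13: union(3, 0) -> already same set; set of 3 now {0, 2, 3, 4, 5, 6, 7, 8, 9, 10}
Set of 10: {0, 2, 3, 4, 5, 6, 7, 8, 9, 10}; 1 is not a member.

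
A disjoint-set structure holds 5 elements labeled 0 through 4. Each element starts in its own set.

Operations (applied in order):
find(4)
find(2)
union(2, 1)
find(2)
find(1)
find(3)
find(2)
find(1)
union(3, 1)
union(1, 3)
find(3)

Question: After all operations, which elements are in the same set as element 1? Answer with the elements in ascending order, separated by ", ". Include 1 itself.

Answer: 1, 2, 3

Derivation:
Step 1: find(4) -> no change; set of 4 is {4}
Step 2: find(2) -> no change; set of 2 is {2}
Step 3: union(2, 1) -> merged; set of 2 now {1, 2}
Step 4: find(2) -> no change; set of 2 is {1, 2}
Step 5: find(1) -> no change; set of 1 is {1, 2}
Step 6: find(3) -> no change; set of 3 is {3}
Step 7: find(2) -> no change; set of 2 is {1, 2}
Step 8: find(1) -> no change; set of 1 is {1, 2}
Step 9: union(3, 1) -> merged; set of 3 now {1, 2, 3}
Step 10: union(1, 3) -> already same set; set of 1 now {1, 2, 3}
Step 11: find(3) -> no change; set of 3 is {1, 2, 3}
Component of 1: {1, 2, 3}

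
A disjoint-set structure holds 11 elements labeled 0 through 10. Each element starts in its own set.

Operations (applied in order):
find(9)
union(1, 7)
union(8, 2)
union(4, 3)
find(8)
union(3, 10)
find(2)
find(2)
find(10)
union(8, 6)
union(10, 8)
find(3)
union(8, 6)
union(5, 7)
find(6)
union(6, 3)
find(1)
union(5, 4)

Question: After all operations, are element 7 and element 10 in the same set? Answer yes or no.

Step 1: find(9) -> no change; set of 9 is {9}
Step 2: union(1, 7) -> merged; set of 1 now {1, 7}
Step 3: union(8, 2) -> merged; set of 8 now {2, 8}
Step 4: union(4, 3) -> merged; set of 4 now {3, 4}
Step 5: find(8) -> no change; set of 8 is {2, 8}
Step 6: union(3, 10) -> merged; set of 3 now {3, 4, 10}
Step 7: find(2) -> no change; set of 2 is {2, 8}
Step 8: find(2) -> no change; set of 2 is {2, 8}
Step 9: find(10) -> no change; set of 10 is {3, 4, 10}
Step 10: union(8, 6) -> merged; set of 8 now {2, 6, 8}
Step 11: union(10, 8) -> merged; set of 10 now {2, 3, 4, 6, 8, 10}
Step 12: find(3) -> no change; set of 3 is {2, 3, 4, 6, 8, 10}
Step 13: union(8, 6) -> already same set; set of 8 now {2, 3, 4, 6, 8, 10}
Step 14: union(5, 7) -> merged; set of 5 now {1, 5, 7}
Step 15: find(6) -> no change; set of 6 is {2, 3, 4, 6, 8, 10}
Step 16: union(6, 3) -> already same set; set of 6 now {2, 3, 4, 6, 8, 10}
Step 17: find(1) -> no change; set of 1 is {1, 5, 7}
Step 18: union(5, 4) -> merged; set of 5 now {1, 2, 3, 4, 5, 6, 7, 8, 10}
Set of 7: {1, 2, 3, 4, 5, 6, 7, 8, 10}; 10 is a member.

Answer: yes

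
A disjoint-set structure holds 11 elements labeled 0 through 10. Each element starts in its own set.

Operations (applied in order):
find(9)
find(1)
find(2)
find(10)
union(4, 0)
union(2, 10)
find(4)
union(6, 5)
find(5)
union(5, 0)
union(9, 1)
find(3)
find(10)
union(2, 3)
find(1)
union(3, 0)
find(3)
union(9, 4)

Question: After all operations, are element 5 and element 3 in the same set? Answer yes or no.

Answer: yes

Derivation:
Step 1: find(9) -> no change; set of 9 is {9}
Step 2: find(1) -> no change; set of 1 is {1}
Step 3: find(2) -> no change; set of 2 is {2}
Step 4: find(10) -> no change; set of 10 is {10}
Step 5: union(4, 0) -> merged; set of 4 now {0, 4}
Step 6: union(2, 10) -> merged; set of 2 now {2, 10}
Step 7: find(4) -> no change; set of 4 is {0, 4}
Step 8: union(6, 5) -> merged; set of 6 now {5, 6}
Step 9: find(5) -> no change; set of 5 is {5, 6}
Step 10: union(5, 0) -> merged; set of 5 now {0, 4, 5, 6}
Step 11: union(9, 1) -> merged; set of 9 now {1, 9}
Step 12: find(3) -> no change; set of 3 is {3}
Step 13: find(10) -> no change; set of 10 is {2, 10}
Step 14: union(2, 3) -> merged; set of 2 now {2, 3, 10}
Step 15: find(1) -> no change; set of 1 is {1, 9}
Step 16: union(3, 0) -> merged; set of 3 now {0, 2, 3, 4, 5, 6, 10}
Step 17: find(3) -> no change; set of 3 is {0, 2, 3, 4, 5, 6, 10}
Step 18: union(9, 4) -> merged; set of 9 now {0, 1, 2, 3, 4, 5, 6, 9, 10}
Set of 5: {0, 1, 2, 3, 4, 5, 6, 9, 10}; 3 is a member.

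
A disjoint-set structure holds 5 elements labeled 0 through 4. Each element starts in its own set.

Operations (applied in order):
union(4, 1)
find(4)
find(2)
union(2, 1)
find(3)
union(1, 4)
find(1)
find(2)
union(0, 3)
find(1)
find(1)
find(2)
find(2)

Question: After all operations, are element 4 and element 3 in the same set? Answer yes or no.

Step 1: union(4, 1) -> merged; set of 4 now {1, 4}
Step 2: find(4) -> no change; set of 4 is {1, 4}
Step 3: find(2) -> no change; set of 2 is {2}
Step 4: union(2, 1) -> merged; set of 2 now {1, 2, 4}
Step 5: find(3) -> no change; set of 3 is {3}
Step 6: union(1, 4) -> already same set; set of 1 now {1, 2, 4}
Step 7: find(1) -> no change; set of 1 is {1, 2, 4}
Step 8: find(2) -> no change; set of 2 is {1, 2, 4}
Step 9: union(0, 3) -> merged; set of 0 now {0, 3}
Step 10: find(1) -> no change; set of 1 is {1, 2, 4}
Step 11: find(1) -> no change; set of 1 is {1, 2, 4}
Step 12: find(2) -> no change; set of 2 is {1, 2, 4}
Step 13: find(2) -> no change; set of 2 is {1, 2, 4}
Set of 4: {1, 2, 4}; 3 is not a member.

Answer: no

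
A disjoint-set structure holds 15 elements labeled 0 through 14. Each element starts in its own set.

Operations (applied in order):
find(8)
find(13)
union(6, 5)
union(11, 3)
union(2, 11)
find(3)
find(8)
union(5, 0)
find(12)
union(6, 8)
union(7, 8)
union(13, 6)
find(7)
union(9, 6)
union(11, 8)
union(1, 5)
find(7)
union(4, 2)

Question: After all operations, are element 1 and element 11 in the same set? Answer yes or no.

Answer: yes

Derivation:
Step 1: find(8) -> no change; set of 8 is {8}
Step 2: find(13) -> no change; set of 13 is {13}
Step 3: union(6, 5) -> merged; set of 6 now {5, 6}
Step 4: union(11, 3) -> merged; set of 11 now {3, 11}
Step 5: union(2, 11) -> merged; set of 2 now {2, 3, 11}
Step 6: find(3) -> no change; set of 3 is {2, 3, 11}
Step 7: find(8) -> no change; set of 8 is {8}
Step 8: union(5, 0) -> merged; set of 5 now {0, 5, 6}
Step 9: find(12) -> no change; set of 12 is {12}
Step 10: union(6, 8) -> merged; set of 6 now {0, 5, 6, 8}
Step 11: union(7, 8) -> merged; set of 7 now {0, 5, 6, 7, 8}
Step 12: union(13, 6) -> merged; set of 13 now {0, 5, 6, 7, 8, 13}
Step 13: find(7) -> no change; set of 7 is {0, 5, 6, 7, 8, 13}
Step 14: union(9, 6) -> merged; set of 9 now {0, 5, 6, 7, 8, 9, 13}
Step 15: union(11, 8) -> merged; set of 11 now {0, 2, 3, 5, 6, 7, 8, 9, 11, 13}
Step 16: union(1, 5) -> merged; set of 1 now {0, 1, 2, 3, 5, 6, 7, 8, 9, 11, 13}
Step 17: find(7) -> no change; set of 7 is {0, 1, 2, 3, 5, 6, 7, 8, 9, 11, 13}
Step 18: union(4, 2) -> merged; set of 4 now {0, 1, 2, 3, 4, 5, 6, 7, 8, 9, 11, 13}
Set of 1: {0, 1, 2, 3, 4, 5, 6, 7, 8, 9, 11, 13}; 11 is a member.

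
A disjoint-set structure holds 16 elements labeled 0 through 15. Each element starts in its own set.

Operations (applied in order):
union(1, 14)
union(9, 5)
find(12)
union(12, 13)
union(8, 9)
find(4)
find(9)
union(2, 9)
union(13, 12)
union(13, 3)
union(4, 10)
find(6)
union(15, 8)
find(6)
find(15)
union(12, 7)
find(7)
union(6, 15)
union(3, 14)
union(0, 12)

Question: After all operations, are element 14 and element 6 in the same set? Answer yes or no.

Answer: no

Derivation:
Step 1: union(1, 14) -> merged; set of 1 now {1, 14}
Step 2: union(9, 5) -> merged; set of 9 now {5, 9}
Step 3: find(12) -> no change; set of 12 is {12}
Step 4: union(12, 13) -> merged; set of 12 now {12, 13}
Step 5: union(8, 9) -> merged; set of 8 now {5, 8, 9}
Step 6: find(4) -> no change; set of 4 is {4}
Step 7: find(9) -> no change; set of 9 is {5, 8, 9}
Step 8: union(2, 9) -> merged; set of 2 now {2, 5, 8, 9}
Step 9: union(13, 12) -> already same set; set of 13 now {12, 13}
Step 10: union(13, 3) -> merged; set of 13 now {3, 12, 13}
Step 11: union(4, 10) -> merged; set of 4 now {4, 10}
Step 12: find(6) -> no change; set of 6 is {6}
Step 13: union(15, 8) -> merged; set of 15 now {2, 5, 8, 9, 15}
Step 14: find(6) -> no change; set of 6 is {6}
Step 15: find(15) -> no change; set of 15 is {2, 5, 8, 9, 15}
Step 16: union(12, 7) -> merged; set of 12 now {3, 7, 12, 13}
Step 17: find(7) -> no change; set of 7 is {3, 7, 12, 13}
Step 18: union(6, 15) -> merged; set of 6 now {2, 5, 6, 8, 9, 15}
Step 19: union(3, 14) -> merged; set of 3 now {1, 3, 7, 12, 13, 14}
Step 20: union(0, 12) -> merged; set of 0 now {0, 1, 3, 7, 12, 13, 14}
Set of 14: {0, 1, 3, 7, 12, 13, 14}; 6 is not a member.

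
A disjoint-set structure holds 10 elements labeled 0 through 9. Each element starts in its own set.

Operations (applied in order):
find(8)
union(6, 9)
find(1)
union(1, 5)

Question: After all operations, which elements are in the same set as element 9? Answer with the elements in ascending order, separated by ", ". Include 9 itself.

Step 1: find(8) -> no change; set of 8 is {8}
Step 2: union(6, 9) -> merged; set of 6 now {6, 9}
Step 3: find(1) -> no change; set of 1 is {1}
Step 4: union(1, 5) -> merged; set of 1 now {1, 5}
Component of 9: {6, 9}

Answer: 6, 9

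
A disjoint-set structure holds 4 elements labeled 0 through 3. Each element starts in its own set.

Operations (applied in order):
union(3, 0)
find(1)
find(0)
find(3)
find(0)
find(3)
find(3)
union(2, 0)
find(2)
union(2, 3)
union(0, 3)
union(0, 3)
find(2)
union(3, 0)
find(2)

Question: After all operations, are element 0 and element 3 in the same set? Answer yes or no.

Step 1: union(3, 0) -> merged; set of 3 now {0, 3}
Step 2: find(1) -> no change; set of 1 is {1}
Step 3: find(0) -> no change; set of 0 is {0, 3}
Step 4: find(3) -> no change; set of 3 is {0, 3}
Step 5: find(0) -> no change; set of 0 is {0, 3}
Step 6: find(3) -> no change; set of 3 is {0, 3}
Step 7: find(3) -> no change; set of 3 is {0, 3}
Step 8: union(2, 0) -> merged; set of 2 now {0, 2, 3}
Step 9: find(2) -> no change; set of 2 is {0, 2, 3}
Step 10: union(2, 3) -> already same set; set of 2 now {0, 2, 3}
Step 11: union(0, 3) -> already same set; set of 0 now {0, 2, 3}
Step 12: union(0, 3) -> already same set; set of 0 now {0, 2, 3}
Step 13: find(2) -> no change; set of 2 is {0, 2, 3}
Step 14: union(3, 0) -> already same set; set of 3 now {0, 2, 3}
Step 15: find(2) -> no change; set of 2 is {0, 2, 3}
Set of 0: {0, 2, 3}; 3 is a member.

Answer: yes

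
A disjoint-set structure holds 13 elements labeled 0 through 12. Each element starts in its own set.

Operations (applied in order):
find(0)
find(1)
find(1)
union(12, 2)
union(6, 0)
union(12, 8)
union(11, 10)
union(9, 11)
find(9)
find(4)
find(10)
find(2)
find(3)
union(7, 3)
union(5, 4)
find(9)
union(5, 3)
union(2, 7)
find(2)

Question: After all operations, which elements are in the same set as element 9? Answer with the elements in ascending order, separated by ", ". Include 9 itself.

Answer: 9, 10, 11

Derivation:
Step 1: find(0) -> no change; set of 0 is {0}
Step 2: find(1) -> no change; set of 1 is {1}
Step 3: find(1) -> no change; set of 1 is {1}
Step 4: union(12, 2) -> merged; set of 12 now {2, 12}
Step 5: union(6, 0) -> merged; set of 6 now {0, 6}
Step 6: union(12, 8) -> merged; set of 12 now {2, 8, 12}
Step 7: union(11, 10) -> merged; set of 11 now {10, 11}
Step 8: union(9, 11) -> merged; set of 9 now {9, 10, 11}
Step 9: find(9) -> no change; set of 9 is {9, 10, 11}
Step 10: find(4) -> no change; set of 4 is {4}
Step 11: find(10) -> no change; set of 10 is {9, 10, 11}
Step 12: find(2) -> no change; set of 2 is {2, 8, 12}
Step 13: find(3) -> no change; set of 3 is {3}
Step 14: union(7, 3) -> merged; set of 7 now {3, 7}
Step 15: union(5, 4) -> merged; set of 5 now {4, 5}
Step 16: find(9) -> no change; set of 9 is {9, 10, 11}
Step 17: union(5, 3) -> merged; set of 5 now {3, 4, 5, 7}
Step 18: union(2, 7) -> merged; set of 2 now {2, 3, 4, 5, 7, 8, 12}
Step 19: find(2) -> no change; set of 2 is {2, 3, 4, 5, 7, 8, 12}
Component of 9: {9, 10, 11}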